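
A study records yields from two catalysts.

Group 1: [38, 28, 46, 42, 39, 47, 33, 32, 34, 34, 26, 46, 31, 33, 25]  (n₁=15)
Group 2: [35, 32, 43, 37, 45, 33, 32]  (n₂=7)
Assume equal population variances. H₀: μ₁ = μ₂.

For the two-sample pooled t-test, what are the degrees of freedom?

degrees of freedom = 20

df = n₁ + n₂ − 2 = 15 + 7 − 2 = 20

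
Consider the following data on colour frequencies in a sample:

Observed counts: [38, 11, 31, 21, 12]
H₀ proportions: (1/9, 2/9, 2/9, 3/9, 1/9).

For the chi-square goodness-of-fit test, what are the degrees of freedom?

df = k − 1 = 5 − 1 = 4

degrees of freedom = 4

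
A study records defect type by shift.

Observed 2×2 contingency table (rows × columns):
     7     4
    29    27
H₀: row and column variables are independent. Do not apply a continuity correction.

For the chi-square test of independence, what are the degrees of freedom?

degrees of freedom = 1

df = (r−1)(c−1) = (2−1)·(2−1) = 1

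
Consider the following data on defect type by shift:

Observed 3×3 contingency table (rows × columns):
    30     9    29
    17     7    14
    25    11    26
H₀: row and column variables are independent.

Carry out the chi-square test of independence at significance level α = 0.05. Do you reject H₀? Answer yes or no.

reject H₀: no

Row totals [68, 38, 62], col totals [72, 27, 69], n=168
χ² = (30−29.14)²/29.14 + (9−10.93)²/10.93 + (29−27.93)²/27.93 + (17−16.29)²/16.29 + (7−6.11)²/6.11 + (14−15.61)²/15.61 + (25−26.57)²/26.57 + (11−9.96)²/9.96 + (26−25.46)²/25.46 = 0.9459
df = 4
p-value (upper-tail) = 0.91789
At α=0.05: p ≥ α → fail to reject H₀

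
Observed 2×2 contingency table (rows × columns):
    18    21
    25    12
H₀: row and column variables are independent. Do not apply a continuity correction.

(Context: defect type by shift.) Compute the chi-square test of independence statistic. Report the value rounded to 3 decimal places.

Row totals [39, 37], col totals [43, 33], n=76
χ² = (18−22.07)²/22.07 + (21−16.93)²/16.93 + (25−20.93)²/20.93 + (12−16.07)²/16.07 = 3.5439
df = 1

test statistic = 3.544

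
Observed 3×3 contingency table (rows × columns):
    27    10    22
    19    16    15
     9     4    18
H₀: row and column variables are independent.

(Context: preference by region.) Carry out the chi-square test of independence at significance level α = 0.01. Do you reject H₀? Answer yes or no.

reject H₀: no

Row totals [59, 50, 31], col totals [55, 30, 55], n=140
χ² = (27−23.18)²/23.18 + (10−12.64)²/12.64 + (22−23.18)²/23.18 + (19−19.64)²/19.64 + (16−10.71)²/10.71 + (15−19.64)²/19.64 + (9−12.18)²/12.18 + (4−6.64)²/6.64 + (18−12.18)²/12.18 = 9.6322
df = 4
p-value (upper-tail) = 0.04710
At α=0.01: p ≥ α → fail to reject H₀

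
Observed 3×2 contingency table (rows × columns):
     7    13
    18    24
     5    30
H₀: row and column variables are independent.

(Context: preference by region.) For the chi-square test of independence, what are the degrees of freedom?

degrees of freedom = 2

df = (r−1)(c−1) = (3−1)·(2−1) = 2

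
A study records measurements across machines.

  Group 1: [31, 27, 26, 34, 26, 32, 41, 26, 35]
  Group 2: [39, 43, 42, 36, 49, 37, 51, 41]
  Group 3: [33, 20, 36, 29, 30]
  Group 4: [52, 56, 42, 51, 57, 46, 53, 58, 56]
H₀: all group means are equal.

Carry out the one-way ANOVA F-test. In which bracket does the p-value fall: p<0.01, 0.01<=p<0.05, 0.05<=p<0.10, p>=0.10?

Group means [30.89, 42.25, 29.60, 52.33], grand mean 39.839
SSB = Σnᵢ(x̄ᵢ−x̄)² = 2696.605; SSW = ΣΣ(x−x̄ᵢ)² = 793.589
MSB = 2696.605/3 = 898.8682; MSW = 793.589/27 = 29.3922
F = MSB/MSW = 30.5819
df = (3, 27)
p-value (upper-tail) = 0.00000
→ bracket: p<0.01

p-value bracket: p<0.01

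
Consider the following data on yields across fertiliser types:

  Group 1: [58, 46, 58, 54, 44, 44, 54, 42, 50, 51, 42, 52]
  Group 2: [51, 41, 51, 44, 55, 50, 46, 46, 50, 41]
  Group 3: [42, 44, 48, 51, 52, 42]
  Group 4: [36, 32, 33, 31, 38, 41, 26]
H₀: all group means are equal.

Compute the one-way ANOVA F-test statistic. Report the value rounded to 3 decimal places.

test statistic = 15.048

Group means [49.58, 47.50, 46.50, 33.86], grand mean 45.314
SSB = Σnᵢ(x̄ᵢ−x̄)² = 1193.769; SSW = ΣΣ(x−x̄ᵢ)² = 819.774
MSB = 1193.769/3 = 397.9230; MSW = 819.774/31 = 26.4443
F = MSB/MSW = 15.0476
df = (3, 31)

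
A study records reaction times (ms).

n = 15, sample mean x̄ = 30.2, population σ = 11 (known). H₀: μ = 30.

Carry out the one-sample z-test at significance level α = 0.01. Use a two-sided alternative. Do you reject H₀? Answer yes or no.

reject H₀: no

SE = σ/√n = 11/√15 = 2.8402
z = (x̄−μ₀)/SE = (30.2−30)/2.8402 = 0.0704
p-value (two-sided) = 0.94386
At α=0.01: p ≥ α → fail to reject H₀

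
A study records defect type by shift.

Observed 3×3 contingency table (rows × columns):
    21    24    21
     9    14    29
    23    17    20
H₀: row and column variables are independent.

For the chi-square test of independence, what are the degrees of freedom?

df = (r−1)(c−1) = (3−1)·(3−1) = 4

degrees of freedom = 4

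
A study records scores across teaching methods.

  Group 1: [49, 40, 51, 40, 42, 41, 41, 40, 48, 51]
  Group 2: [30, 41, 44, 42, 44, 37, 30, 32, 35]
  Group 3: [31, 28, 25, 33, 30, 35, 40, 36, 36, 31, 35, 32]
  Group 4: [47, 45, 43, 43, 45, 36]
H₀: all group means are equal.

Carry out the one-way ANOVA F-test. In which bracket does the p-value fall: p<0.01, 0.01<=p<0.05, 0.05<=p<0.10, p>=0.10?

p-value bracket: p<0.01

Group means [44.30, 37.22, 32.67, 43.17], grand mean 38.622
SSB = Σnᵢ(x̄ᵢ−x̄)² = 889.547; SSW = ΣΣ(x−x̄ᵢ)² = 727.156
MSB = 889.547/3 = 296.5157; MSW = 727.156/33 = 22.0350
F = MSB/MSW = 13.4566
df = (3, 33)
p-value (upper-tail) = 0.00001
→ bracket: p<0.01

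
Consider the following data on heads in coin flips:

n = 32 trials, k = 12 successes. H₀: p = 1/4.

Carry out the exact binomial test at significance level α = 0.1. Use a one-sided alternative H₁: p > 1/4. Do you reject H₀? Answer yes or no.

reject H₀: yes

Exact binomial: n=32, k=12, p₀=1/4=0.2500
P(X≥12) from Σ C(n,i)·p₀^i·(1−p₀)^(n−i)
p-value (one-sided, H₁ greater) = 0.08043
At α=0.1: p < α → reject H₀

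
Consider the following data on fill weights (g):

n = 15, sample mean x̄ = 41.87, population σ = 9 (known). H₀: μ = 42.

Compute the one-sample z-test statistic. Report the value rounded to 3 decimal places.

test statistic = -0.056

SE = σ/√n = 9/√15 = 2.3238
z = (x̄−μ₀)/SE = (41.87−42)/2.3238 = -0.0559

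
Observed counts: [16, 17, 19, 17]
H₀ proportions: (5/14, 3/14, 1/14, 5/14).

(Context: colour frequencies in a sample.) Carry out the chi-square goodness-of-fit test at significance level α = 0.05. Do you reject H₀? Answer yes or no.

reject H₀: yes

n = 69; E_i = n·p_i = [24.64, 14.79, 4.93, 24.64]
χ² = (16−24.64)²/24.64 + (17−14.79)²/14.79 + (19−4.93)²/4.93 + (17−24.64)²/24.64 = 45.9082
df = 3
p-value (upper-tail) = 0.00000
At α=0.05: p < α → reject H₀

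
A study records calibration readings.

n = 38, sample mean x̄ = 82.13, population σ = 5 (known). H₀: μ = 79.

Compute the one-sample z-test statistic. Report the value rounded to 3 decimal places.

test statistic = 3.859

SE = σ/√n = 5/√38 = 0.8111
z = (x̄−μ₀)/SE = (82.13−79)/0.8111 = 3.8589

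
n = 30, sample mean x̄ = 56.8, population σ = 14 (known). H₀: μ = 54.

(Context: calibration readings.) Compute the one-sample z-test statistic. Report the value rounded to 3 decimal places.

SE = σ/√n = 14/√30 = 2.5560
z = (x̄−μ₀)/SE = (56.8−54)/2.5560 = 1.0954

test statistic = 1.095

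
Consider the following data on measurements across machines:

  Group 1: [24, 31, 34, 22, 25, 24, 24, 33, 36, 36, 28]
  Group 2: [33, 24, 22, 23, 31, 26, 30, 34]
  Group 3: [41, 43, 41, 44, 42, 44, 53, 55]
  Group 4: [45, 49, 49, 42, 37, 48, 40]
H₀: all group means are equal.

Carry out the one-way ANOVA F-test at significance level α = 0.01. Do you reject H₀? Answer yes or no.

Group means [28.82, 27.88, 45.38, 44.29], grand mean 35.676
SSB = Σnᵢ(x̄ᵢ−x̄)² = 2275.626; SSW = ΣΣ(x−x̄ᵢ)² = 783.815
MSB = 2275.626/3 = 758.5421; MSW = 783.815/30 = 26.1272
F = MSB/MSW = 29.0327
df = (3, 30)
p-value (upper-tail) = 0.00000
At α=0.01: p < α → reject H₀

reject H₀: yes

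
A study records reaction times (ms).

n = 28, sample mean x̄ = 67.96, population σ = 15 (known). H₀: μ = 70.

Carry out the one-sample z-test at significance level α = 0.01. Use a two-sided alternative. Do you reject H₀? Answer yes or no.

reject H₀: no

SE = σ/√n = 15/√28 = 2.8347
z = (x̄−μ₀)/SE = (67.96−70)/2.8347 = -0.7196
p-value (two-sided) = 0.47174
At α=0.01: p ≥ α → fail to reject H₀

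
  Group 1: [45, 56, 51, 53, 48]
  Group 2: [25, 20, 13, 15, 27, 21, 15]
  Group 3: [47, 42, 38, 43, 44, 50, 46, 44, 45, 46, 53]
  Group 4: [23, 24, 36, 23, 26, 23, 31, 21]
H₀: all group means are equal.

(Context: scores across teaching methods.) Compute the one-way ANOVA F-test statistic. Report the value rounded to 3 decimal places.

Group means [50.60, 19.43, 45.27, 25.88], grand mean 35.290
SSB = Σnᵢ(x̄ᵢ−x̄)² = 4738.416; SSW = ΣΣ(x−x̄ᵢ)² = 583.971
MSB = 4738.416/3 = 1579.4720; MSW = 583.971/27 = 21.6286
F = MSB/MSW = 73.0271
df = (3, 27)

test statistic = 73.027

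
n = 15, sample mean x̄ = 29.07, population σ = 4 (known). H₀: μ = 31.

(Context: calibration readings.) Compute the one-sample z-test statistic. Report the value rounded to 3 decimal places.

SE = σ/√n = 4/√15 = 1.0328
z = (x̄−μ₀)/SE = (29.07−31)/1.0328 = -1.8687

test statistic = -1.869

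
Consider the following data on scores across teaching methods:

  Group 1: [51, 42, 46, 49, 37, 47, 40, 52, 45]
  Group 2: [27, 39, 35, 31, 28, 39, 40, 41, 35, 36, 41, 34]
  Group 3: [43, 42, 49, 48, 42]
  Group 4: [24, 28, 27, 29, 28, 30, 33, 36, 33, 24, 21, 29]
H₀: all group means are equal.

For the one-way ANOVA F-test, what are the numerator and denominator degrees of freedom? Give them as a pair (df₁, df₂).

degrees of freedom = [3, 34]

k = 4 groups, N = 38 total
df = (k−1, N−k) = (4−1, 38−4) = (3, 34)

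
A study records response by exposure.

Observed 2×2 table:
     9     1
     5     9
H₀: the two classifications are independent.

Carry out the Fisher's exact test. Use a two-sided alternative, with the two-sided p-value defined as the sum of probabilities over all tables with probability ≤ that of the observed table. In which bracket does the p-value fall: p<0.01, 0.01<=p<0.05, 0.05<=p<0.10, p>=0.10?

p-value bracket: 0.01<=p<0.05

Margins: r₁=10, r₂=14, c₁=14, c₂=10, n=24
p_obs = C(10,9)·C(14,5)/C(24,14); sum pmf over tables with pmf ≤ p_obs
p-value (two-sided) = 0.01288
→ bracket: 0.01<=p<0.05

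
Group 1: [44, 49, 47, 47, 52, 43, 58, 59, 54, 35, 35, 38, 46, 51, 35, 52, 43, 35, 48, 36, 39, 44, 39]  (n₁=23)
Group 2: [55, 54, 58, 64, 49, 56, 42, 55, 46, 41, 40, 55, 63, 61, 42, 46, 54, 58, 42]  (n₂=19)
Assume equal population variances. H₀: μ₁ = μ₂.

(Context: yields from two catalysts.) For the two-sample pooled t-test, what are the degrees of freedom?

degrees of freedom = 40

df = n₁ + n₂ − 2 = 23 + 19 − 2 = 40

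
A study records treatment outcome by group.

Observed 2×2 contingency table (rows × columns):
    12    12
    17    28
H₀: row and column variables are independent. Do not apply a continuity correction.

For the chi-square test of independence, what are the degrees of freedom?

degrees of freedom = 1

df = (r−1)(c−1) = (2−1)·(2−1) = 1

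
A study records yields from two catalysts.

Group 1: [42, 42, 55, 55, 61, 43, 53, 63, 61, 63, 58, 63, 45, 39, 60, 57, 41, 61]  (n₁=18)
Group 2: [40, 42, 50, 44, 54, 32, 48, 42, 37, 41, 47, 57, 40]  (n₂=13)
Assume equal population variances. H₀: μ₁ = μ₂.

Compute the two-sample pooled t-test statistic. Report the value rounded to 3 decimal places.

test statistic = 3.150

x̄₁=53.444, s₁=8.853, n₁=18
x̄₂=44.154, s₂=6.902, n₂=13
s_p² = [17·8.853² + 12·6.902²]/29 = 65.6599
SE = √(s_p²·(1/18+1/13)) = 2.9493
t = (53.444−44.154)/2.9493 = 3.1501
df = 29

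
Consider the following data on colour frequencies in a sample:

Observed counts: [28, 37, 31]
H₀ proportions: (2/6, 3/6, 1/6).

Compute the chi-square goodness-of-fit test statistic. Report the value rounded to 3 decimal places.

test statistic = 17.083

n = 96; E_i = n·p_i = [32.00, 48.00, 16.00]
χ² = (28−32.00)²/32.00 + (37−48.00)²/48.00 + (31−16.00)²/16.00 = 17.0833
df = 2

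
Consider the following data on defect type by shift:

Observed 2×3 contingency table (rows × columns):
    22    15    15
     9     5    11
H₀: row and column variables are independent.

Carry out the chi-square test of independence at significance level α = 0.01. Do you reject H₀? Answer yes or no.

Row totals [52, 25], col totals [31, 20, 26], n=77
χ² = (22−20.94)²/20.94 + (15−13.51)²/13.51 + (15−17.56)²/17.56 + (9−10.06)²/10.06 + (5−6.49)²/6.49 + (11−8.44)²/8.44 = 1.8237
df = 2
p-value (upper-tail) = 0.40178
At α=0.01: p ≥ α → fail to reject H₀

reject H₀: no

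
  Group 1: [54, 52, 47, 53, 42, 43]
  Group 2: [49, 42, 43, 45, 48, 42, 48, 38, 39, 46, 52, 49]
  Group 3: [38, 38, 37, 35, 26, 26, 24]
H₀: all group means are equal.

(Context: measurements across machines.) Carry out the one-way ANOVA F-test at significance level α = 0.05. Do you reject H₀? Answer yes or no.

reject H₀: yes

Group means [48.50, 45.08, 32.00], grand mean 42.240
SSB = Σnᵢ(x̄ᵢ−x̄)² = 1066.143; SSW = ΣΣ(x−x̄ᵢ)² = 586.417
MSB = 1066.143/2 = 533.0717; MSW = 586.417/22 = 26.6553
F = MSB/MSW = 19.9987
df = (2, 22)
p-value (upper-tail) = 0.00001
At α=0.05: p < α → reject H₀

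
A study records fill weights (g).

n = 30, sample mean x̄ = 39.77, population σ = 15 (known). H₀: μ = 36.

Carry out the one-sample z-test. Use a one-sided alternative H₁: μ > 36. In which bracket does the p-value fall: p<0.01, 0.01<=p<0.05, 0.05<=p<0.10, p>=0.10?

SE = σ/√n = 15/√30 = 2.7386
z = (x̄−μ₀)/SE = (39.77−36)/2.7386 = 1.3766
p-value (one-sided, H₁ greater) = 0.08432
→ bracket: 0.05<=p<0.10

p-value bracket: 0.05<=p<0.10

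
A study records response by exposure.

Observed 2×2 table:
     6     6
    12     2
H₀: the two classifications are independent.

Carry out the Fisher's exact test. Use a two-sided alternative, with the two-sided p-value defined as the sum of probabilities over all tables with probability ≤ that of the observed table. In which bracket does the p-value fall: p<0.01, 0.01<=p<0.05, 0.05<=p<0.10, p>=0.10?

Margins: r₁=12, r₂=14, c₁=18, c₂=8, n=26
p_obs = C(12,6)·C(14,12)/C(26,18); sum pmf over tables with pmf ≤ p_obs
p-value (two-sided) = 0.08952
→ bracket: 0.05<=p<0.10

p-value bracket: 0.05<=p<0.10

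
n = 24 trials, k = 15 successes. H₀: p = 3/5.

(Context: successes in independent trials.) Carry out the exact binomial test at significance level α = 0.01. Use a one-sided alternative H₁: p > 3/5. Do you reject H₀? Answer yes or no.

reject H₀: no

Exact binomial: n=24, k=15, p₀=3/5=0.6000
P(X≥15) from Σ C(n,i)·p₀^i·(1−p₀)^(n−i)
p-value (one-sided, H₁ greater) = 0.48908
At α=0.01: p ≥ α → fail to reject H₀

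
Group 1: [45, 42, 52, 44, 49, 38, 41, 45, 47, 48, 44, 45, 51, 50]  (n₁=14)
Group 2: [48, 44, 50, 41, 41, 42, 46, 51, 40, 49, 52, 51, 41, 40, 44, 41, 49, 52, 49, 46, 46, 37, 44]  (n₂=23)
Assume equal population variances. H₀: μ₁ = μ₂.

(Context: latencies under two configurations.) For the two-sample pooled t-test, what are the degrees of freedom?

df = n₁ + n₂ − 2 = 14 + 23 − 2 = 35

degrees of freedom = 35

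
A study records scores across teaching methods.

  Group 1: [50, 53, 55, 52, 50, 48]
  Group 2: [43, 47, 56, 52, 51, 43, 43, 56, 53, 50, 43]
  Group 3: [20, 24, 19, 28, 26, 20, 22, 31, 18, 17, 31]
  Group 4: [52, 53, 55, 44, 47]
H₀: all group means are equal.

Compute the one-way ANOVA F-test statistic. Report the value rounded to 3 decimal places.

Group means [51.33, 48.82, 23.27, 50.20], grand mean 40.970
SSB = Σnᵢ(x̄ᵢ−x̄)² = 5193.018; SSW = ΣΣ(x−x̄ᵢ)² = 647.952
MSB = 5193.018/3 = 1731.0061; MSW = 647.952/29 = 22.3432
F = MSB/MSW = 77.4737
df = (3, 29)

test statistic = 77.474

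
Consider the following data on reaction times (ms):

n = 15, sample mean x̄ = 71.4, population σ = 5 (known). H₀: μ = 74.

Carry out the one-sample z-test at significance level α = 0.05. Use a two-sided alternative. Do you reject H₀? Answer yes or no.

SE = σ/√n = 5/√15 = 1.2910
z = (x̄−μ₀)/SE = (71.4−74)/1.2910 = -2.0140
p-value (two-sided) = 0.04401
At α=0.05: p < α → reject H₀

reject H₀: yes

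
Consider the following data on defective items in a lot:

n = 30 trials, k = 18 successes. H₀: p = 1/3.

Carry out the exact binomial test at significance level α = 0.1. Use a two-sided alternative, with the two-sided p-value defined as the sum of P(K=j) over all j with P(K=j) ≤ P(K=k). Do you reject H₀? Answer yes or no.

reject H₀: yes

Exact binomial: n=30, k=18, p₀=1/3=0.3333
P(X=j) = C(n,j)·p₀^j·(1−p₀)^(n−j); p = Σ P(X=j) over j with P(X=j) ≤ P(X=18)
p-value (two-sided) = 0.00311
At α=0.1: p < α → reject H₀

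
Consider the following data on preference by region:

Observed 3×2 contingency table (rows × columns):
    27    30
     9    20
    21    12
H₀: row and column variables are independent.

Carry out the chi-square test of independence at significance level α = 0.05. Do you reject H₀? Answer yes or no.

reject H₀: yes

Row totals [57, 29, 33], col totals [57, 62], n=119
χ² = (27−27.30)²/27.30 + (30−29.70)²/29.70 + (9−13.89)²/13.89 + (20−15.11)²/15.11 + (21−15.81)²/15.81 + (12−17.19)²/17.19 = 6.5864
df = 2
p-value (upper-tail) = 0.03713
At α=0.05: p < α → reject H₀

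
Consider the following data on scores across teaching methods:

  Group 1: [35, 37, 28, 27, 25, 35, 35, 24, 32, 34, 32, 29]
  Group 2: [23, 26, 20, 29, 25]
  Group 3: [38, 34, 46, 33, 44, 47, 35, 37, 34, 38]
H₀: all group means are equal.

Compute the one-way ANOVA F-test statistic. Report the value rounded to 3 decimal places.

test statistic = 17.030

Group means [31.08, 24.60, 38.60], grand mean 32.667
SSB = Σnᵢ(x̄ᵢ−x̄)² = 707.483; SSW = ΣΣ(x−x̄ᵢ)² = 498.517
MSB = 707.483/2 = 353.7417; MSW = 498.517/24 = 20.7715
F = MSB/MSW = 17.0301
df = (2, 24)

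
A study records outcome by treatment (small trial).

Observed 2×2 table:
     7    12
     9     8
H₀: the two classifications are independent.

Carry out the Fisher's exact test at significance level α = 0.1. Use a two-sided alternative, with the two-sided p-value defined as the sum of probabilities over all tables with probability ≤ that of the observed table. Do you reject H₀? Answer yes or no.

reject H₀: no

Margins: r₁=19, r₂=17, c₁=16, c₂=20, n=36
p_obs = C(19,7)·C(17,9)/C(36,16); sum pmf over tables with pmf ≤ p_obs
p-value (two-sided) = 0.50273
At α=0.1: p ≥ α → fail to reject H₀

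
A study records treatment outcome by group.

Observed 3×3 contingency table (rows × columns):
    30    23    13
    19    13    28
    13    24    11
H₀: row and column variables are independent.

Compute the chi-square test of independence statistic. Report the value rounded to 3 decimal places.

Row totals [66, 60, 48], col totals [62, 60, 52], n=174
χ² = (30−23.52)²/23.52 + (23−22.76)²/22.76 + (13−19.72)²/19.72 + (19−21.38)²/21.38 + (13−20.69)²/20.69 + (28−17.93)²/17.93 + (13−17.10)²/17.10 + (24−16.55)²/16.55 + (11−14.34)²/14.34 = 17.9750
df = 4

test statistic = 17.975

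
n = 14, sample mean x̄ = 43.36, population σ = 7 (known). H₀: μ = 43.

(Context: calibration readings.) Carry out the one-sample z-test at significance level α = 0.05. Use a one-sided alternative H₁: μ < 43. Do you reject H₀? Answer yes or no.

reject H₀: no

SE = σ/√n = 7/√14 = 1.8708
z = (x̄−μ₀)/SE = (43.36−43)/1.8708 = 0.1924
p-value (one-sided, H₁ less) = 0.57630
At α=0.05: p ≥ α → fail to reject H₀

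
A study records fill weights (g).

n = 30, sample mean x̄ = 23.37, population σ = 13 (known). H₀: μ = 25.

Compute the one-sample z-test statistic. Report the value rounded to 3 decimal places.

SE = σ/√n = 13/√30 = 2.3735
z = (x̄−μ₀)/SE = (23.37−25)/2.3735 = -0.6868

test statistic = -0.687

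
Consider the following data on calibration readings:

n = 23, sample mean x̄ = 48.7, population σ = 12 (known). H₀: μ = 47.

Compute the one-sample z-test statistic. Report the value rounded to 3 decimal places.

SE = σ/√n = 12/√23 = 2.5022
z = (x̄−μ₀)/SE = (48.7−47)/2.5022 = 0.6794

test statistic = 0.679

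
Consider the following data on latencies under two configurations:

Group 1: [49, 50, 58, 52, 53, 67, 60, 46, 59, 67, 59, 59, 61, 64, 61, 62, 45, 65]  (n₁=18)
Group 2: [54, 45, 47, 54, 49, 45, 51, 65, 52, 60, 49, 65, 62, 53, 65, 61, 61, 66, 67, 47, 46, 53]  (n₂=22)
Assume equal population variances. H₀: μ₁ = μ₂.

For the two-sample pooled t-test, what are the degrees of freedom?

df = n₁ + n₂ − 2 = 18 + 22 − 2 = 38

degrees of freedom = 38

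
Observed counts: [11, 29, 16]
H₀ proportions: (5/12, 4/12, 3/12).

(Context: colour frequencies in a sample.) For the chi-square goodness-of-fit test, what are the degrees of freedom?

df = k − 1 = 3 − 1 = 2

degrees of freedom = 2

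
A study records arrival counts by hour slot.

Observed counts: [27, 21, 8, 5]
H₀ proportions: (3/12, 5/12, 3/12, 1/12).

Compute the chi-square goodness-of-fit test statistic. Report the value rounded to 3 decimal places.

test statistic = 13.269

n = 61; E_i = n·p_i = [15.25, 25.42, 15.25, 5.08]
χ² = (27−15.25)²/15.25 + (21−25.42)²/25.42 + (8−15.25)²/15.25 + (5−5.08)²/5.08 = 13.2689
df = 3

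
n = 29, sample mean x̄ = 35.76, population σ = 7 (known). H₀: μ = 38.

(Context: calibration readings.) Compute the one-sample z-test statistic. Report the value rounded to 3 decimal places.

SE = σ/√n = 7/√29 = 1.2999
z = (x̄−μ₀)/SE = (35.76−38)/1.2999 = -1.7233

test statistic = -1.723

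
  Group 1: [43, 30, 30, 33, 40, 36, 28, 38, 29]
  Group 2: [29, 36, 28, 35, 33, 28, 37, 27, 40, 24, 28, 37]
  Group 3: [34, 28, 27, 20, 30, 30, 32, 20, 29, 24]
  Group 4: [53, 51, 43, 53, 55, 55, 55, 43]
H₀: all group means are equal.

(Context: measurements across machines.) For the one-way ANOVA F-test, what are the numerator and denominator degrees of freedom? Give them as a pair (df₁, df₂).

degrees of freedom = [3, 35]

k = 4 groups, N = 39 total
df = (k−1, N−k) = (4−1, 39−4) = (3, 35)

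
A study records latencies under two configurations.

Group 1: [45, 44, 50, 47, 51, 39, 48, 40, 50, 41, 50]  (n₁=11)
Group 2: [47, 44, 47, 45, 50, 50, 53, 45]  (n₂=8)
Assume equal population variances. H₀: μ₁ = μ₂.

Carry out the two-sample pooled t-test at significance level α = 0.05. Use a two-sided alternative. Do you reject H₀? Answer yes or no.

x̄₁=45.909, s₁=4.392, n₁=11
x̄₂=47.625, s₂=3.114, n₂=8
s_p² = [10·4.392² + 7·3.114²]/17 = 15.3402
SE = √(s_p²·(1/11+1/8)) = 1.8199
t = (45.909−47.625)/1.8199 = -0.9429
df = 17
p-value (two-sided) = 0.35896
At α=0.05: p ≥ α → fail to reject H₀

reject H₀: no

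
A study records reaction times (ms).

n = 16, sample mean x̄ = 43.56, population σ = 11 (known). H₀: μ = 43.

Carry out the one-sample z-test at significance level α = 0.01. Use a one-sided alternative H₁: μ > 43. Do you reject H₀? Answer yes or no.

SE = σ/√n = 11/√16 = 2.7500
z = (x̄−μ₀)/SE = (43.56−43)/2.7500 = 0.2036
p-value (one-sided, H₁ greater) = 0.41932
At α=0.01: p ≥ α → fail to reject H₀

reject H₀: no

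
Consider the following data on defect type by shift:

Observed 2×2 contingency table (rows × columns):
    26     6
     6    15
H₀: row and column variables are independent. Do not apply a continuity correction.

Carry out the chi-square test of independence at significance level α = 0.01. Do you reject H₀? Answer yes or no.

reject H₀: yes

Row totals [32, 21], col totals [32, 21], n=53
χ² = (26−19.32)²/19.32 + (6−12.68)²/12.68 + (6−12.68)²/12.68 + (15−8.32)²/8.32 = 14.7077
df = 1
p-value (upper-tail) = 0.00013
At α=0.01: p < α → reject H₀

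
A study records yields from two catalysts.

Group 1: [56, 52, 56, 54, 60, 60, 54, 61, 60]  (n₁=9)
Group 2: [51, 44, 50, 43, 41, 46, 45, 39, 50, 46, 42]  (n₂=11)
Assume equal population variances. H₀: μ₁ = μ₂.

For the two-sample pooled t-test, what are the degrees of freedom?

df = n₁ + n₂ − 2 = 9 + 11 − 2 = 18

degrees of freedom = 18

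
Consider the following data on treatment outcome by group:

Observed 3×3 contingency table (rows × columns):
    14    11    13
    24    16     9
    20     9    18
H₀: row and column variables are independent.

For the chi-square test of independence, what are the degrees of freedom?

degrees of freedom = 4

df = (r−1)(c−1) = (3−1)·(3−1) = 4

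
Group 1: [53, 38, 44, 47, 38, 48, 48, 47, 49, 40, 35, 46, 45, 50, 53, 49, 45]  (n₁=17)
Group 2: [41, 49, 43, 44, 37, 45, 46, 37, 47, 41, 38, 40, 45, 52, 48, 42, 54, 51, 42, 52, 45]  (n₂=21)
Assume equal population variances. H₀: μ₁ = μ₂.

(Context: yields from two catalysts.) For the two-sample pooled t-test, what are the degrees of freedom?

degrees of freedom = 36

df = n₁ + n₂ − 2 = 17 + 21 − 2 = 36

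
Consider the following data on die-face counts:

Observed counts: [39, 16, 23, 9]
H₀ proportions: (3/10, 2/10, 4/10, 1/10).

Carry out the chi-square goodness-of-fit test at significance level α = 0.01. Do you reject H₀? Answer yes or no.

reject H₀: no

n = 87; E_i = n·p_i = [26.10, 17.40, 34.80, 8.70]
χ² = (39−26.10)²/26.10 + (16−17.40)²/17.40 + (23−34.80)²/34.80 + (9−8.70)²/8.70 = 10.5000
df = 3
p-value (upper-tail) = 0.01476
At α=0.01: p ≥ α → fail to reject H₀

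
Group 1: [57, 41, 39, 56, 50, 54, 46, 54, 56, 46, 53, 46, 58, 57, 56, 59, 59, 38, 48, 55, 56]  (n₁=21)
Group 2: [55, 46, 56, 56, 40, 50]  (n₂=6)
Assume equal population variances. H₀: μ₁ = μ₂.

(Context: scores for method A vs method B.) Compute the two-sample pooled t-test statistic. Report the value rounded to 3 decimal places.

test statistic = 0.366

x̄₁=51.619, s₁=6.622, n₁=21
x̄₂=50.500, s₂=6.504, n₂=6
s_p² = [20·6.622² + 5·6.504²]/25 = 43.5381
SE = √(s_p²·(1/21+1/6)) = 3.0544
t = (51.619−50.500)/3.0544 = 0.3664
df = 25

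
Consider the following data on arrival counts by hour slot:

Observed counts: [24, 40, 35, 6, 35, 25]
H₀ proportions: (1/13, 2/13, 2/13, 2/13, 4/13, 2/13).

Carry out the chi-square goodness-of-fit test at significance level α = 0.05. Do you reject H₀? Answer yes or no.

reject H₀: yes

n = 165; E_i = n·p_i = [12.69, 25.38, 25.38, 25.38, 50.77, 25.38]
χ² = (24−12.69)²/12.69 + (40−25.38)²/25.38 + (35−25.38)²/25.38 + (6−25.38)²/25.38 + (35−50.77)²/50.77 + (25−25.38)²/25.38 = 41.8379
df = 5
p-value (upper-tail) = 0.00000
At α=0.05: p < α → reject H₀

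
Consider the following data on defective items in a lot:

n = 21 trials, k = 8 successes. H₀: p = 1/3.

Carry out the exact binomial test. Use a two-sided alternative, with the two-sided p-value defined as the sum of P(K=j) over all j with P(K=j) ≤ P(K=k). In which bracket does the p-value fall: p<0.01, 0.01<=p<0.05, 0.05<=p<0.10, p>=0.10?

p-value bracket: p>=0.10

Exact binomial: n=21, k=8, p₀=1/3=0.3333
P(X=j) = C(n,j)·p₀^j·(1−p₀)^(n−j); p = Σ P(X=j) over j with P(X=j) ≤ P(X=8)
p-value (two-sided) = 0.64788
→ bracket: p>=0.10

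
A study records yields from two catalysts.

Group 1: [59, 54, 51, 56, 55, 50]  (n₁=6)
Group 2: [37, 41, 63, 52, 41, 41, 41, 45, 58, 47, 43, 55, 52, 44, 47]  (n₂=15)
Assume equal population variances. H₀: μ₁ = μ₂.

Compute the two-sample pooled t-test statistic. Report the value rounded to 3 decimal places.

x̄₁=54.167, s₁=3.312, n₁=6
x̄₂=47.133, s₂=7.386, n₂=15
s_p² = [5·3.312² + 14·7.386²]/19 = 43.0825
SE = √(s_p²·(1/6+1/15)) = 3.1706
t = (54.167−47.133)/3.1706 = 2.2183
df = 19

test statistic = 2.218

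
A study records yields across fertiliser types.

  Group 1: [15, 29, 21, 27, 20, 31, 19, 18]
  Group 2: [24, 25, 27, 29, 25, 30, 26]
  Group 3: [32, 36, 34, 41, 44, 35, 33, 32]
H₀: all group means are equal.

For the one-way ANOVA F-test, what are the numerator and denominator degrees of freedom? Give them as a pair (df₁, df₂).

k = 3 groups, N = 23 total
df = (k−1, N−k) = (3−1, 23−3) = (2, 20)

degrees of freedom = [2, 20]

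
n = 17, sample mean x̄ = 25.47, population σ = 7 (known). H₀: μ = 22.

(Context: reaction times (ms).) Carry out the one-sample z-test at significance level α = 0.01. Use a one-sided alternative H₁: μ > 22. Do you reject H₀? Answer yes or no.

SE = σ/√n = 7/√17 = 1.6977
z = (x̄−μ₀)/SE = (25.47−22)/1.6977 = 2.0439
p-value (one-sided, H₁ greater) = 0.02048
At α=0.01: p ≥ α → fail to reject H₀

reject H₀: no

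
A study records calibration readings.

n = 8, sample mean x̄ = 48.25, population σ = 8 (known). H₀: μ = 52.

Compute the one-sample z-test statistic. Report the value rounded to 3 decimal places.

SE = σ/√n = 8/√8 = 2.8284
z = (x̄−μ₀)/SE = (48.25−52)/2.8284 = -1.3258

test statistic = -1.326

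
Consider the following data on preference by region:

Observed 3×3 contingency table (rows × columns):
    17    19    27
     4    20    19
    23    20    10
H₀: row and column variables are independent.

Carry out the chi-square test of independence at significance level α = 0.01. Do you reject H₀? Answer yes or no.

reject H₀: yes

Row totals [63, 43, 53], col totals [44, 59, 56], n=159
χ² = (17−17.43)²/17.43 + (19−23.38)²/23.38 + (27−22.19)²/22.19 + (4−11.90)²/11.90 + (20−15.96)²/15.96 + (19−15.14)²/15.14 + (23−14.67)²/14.67 + (20−19.67)²/19.67 + (10−18.67)²/18.67 = 17.8884
df = 4
p-value (upper-tail) = 0.00130
At α=0.01: p < α → reject H₀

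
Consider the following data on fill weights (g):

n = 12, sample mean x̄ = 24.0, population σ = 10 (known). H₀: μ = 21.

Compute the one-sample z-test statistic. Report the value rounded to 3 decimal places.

SE = σ/√n = 10/√12 = 2.8868
z = (x̄−μ₀)/SE = (24.0−21)/2.8868 = 1.0392

test statistic = 1.039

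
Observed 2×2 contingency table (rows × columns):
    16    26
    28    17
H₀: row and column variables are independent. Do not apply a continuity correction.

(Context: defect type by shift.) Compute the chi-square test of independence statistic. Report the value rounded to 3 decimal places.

Row totals [42, 45], col totals [44, 43], n=87
χ² = (16−21.24)²/21.24 + (26−20.76)²/20.76 + (28−22.76)²/22.76 + (17−22.24)²/22.24 = 5.0590
df = 1

test statistic = 5.059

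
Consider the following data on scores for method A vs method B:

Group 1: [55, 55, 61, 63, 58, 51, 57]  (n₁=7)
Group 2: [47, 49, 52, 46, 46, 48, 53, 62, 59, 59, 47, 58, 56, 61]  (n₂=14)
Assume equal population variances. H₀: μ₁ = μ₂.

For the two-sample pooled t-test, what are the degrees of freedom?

df = n₁ + n₂ − 2 = 7 + 14 − 2 = 19

degrees of freedom = 19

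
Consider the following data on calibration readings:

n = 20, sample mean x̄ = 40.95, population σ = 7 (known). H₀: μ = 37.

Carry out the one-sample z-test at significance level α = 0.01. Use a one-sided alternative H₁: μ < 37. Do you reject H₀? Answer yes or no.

reject H₀: no

SE = σ/√n = 7/√20 = 1.5652
z = (x̄−μ₀)/SE = (40.95−37)/1.5652 = 2.5236
p-value (one-sided, H₁ less) = 0.99419
At α=0.01: p ≥ α → fail to reject H₀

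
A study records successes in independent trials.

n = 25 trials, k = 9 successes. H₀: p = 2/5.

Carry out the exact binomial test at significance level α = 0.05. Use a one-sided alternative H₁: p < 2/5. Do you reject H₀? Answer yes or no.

Exact binomial: n=25, k=9, p₀=2/5=0.4000
P(X≤9) from Σ C(n,i)·p₀^i·(1−p₀)^(n−i)
p-value (one-sided, H₁ less) = 0.42462
At α=0.05: p ≥ α → fail to reject H₀

reject H₀: no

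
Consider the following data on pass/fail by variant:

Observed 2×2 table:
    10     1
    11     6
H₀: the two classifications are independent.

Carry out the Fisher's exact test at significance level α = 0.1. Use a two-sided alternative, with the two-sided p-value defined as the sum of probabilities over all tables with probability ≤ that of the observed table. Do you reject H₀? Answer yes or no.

Margins: r₁=11, r₂=17, c₁=21, c₂=7, n=28
p_obs = C(11,10)·C(17,11)/C(28,21); sum pmf over tables with pmf ≤ p_obs
p-value (two-sided) = 0.19138
At α=0.1: p ≥ α → fail to reject H₀

reject H₀: no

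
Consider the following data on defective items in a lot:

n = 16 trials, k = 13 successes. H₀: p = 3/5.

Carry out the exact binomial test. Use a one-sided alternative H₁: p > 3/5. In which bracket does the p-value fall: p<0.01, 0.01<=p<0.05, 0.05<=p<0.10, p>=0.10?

Exact binomial: n=16, k=13, p₀=3/5=0.6000
P(X≥13) from Σ C(n,i)·p₀^i·(1−p₀)^(n−i)
p-value (one-sided, H₁ greater) = 0.06515
→ bracket: 0.05<=p<0.10

p-value bracket: 0.05<=p<0.10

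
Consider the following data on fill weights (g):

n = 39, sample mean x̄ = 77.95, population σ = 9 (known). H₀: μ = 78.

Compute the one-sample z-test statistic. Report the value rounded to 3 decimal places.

SE = σ/√n = 9/√39 = 1.4412
z = (x̄−μ₀)/SE = (77.95−78)/1.4412 = -0.0347

test statistic = -0.035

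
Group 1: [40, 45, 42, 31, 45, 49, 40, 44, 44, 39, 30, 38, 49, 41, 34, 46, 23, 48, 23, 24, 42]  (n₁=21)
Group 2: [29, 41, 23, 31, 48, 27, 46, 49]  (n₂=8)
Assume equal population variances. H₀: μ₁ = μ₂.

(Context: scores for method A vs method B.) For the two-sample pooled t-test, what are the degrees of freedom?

df = n₁ + n₂ − 2 = 21 + 8 − 2 = 27

degrees of freedom = 27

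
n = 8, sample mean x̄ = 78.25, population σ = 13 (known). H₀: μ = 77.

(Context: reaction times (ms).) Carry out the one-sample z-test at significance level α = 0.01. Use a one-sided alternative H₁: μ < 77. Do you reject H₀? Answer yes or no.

reject H₀: no

SE = σ/√n = 13/√8 = 4.5962
z = (x̄−μ₀)/SE = (78.25−77)/4.5962 = 0.2720
p-value (one-sided, H₁ less) = 0.60718
At α=0.01: p ≥ α → fail to reject H₀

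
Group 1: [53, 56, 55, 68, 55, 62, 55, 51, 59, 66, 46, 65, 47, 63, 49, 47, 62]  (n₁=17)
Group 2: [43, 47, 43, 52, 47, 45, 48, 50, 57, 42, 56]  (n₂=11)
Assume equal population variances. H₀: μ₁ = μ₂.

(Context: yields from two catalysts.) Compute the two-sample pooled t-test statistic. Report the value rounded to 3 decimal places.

test statistic = 3.328

x̄₁=56.412, s₁=7.072, n₁=17
x̄₂=48.182, s₂=5.115, n₂=11
s_p² = [16·7.072² + 10·5.115²]/26 = 40.8367
SE = √(s_p²·(1/17+1/11)) = 2.4728
t = (56.412−48.182)/2.4728 = 3.3282
df = 26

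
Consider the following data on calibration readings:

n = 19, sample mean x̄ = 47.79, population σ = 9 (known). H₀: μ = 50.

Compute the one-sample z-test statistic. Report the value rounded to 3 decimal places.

SE = σ/√n = 9/√19 = 2.0647
z = (x̄−μ₀)/SE = (47.79−50)/2.0647 = -1.0704

test statistic = -1.070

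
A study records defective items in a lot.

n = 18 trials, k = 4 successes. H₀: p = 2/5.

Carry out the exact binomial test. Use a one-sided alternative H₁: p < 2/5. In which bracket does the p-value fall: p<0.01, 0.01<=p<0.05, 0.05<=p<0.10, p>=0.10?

Exact binomial: n=18, k=4, p₀=2/5=0.4000
P(X≤4) from Σ C(n,i)·p₀^i·(1−p₀)^(n−i)
p-value (one-sided, H₁ less) = 0.09417
→ bracket: 0.05<=p<0.10

p-value bracket: 0.05<=p<0.10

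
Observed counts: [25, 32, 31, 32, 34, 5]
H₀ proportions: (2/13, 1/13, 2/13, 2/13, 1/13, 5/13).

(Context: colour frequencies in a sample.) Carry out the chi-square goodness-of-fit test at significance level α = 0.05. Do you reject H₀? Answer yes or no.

reject H₀: yes

n = 159; E_i = n·p_i = [24.46, 12.23, 24.46, 24.46, 12.23, 61.15]
χ² = (25−24.46)²/24.46 + (32−12.23)²/12.23 + (31−24.46)²/24.46 + (32−24.46)²/24.46 + (34−12.23)²/12.23 + (5−61.15)²/61.15 = 126.3459
df = 5
p-value (upper-tail) = 0.00000
At α=0.05: p < α → reject H₀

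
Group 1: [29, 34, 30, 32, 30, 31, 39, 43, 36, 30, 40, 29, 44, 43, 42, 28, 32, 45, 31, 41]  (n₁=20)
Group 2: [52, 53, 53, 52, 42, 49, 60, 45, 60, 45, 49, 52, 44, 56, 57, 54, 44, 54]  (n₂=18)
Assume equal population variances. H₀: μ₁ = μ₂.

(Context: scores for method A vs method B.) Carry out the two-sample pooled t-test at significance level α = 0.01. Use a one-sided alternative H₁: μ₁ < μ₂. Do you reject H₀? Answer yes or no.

x̄₁=35.450, s₁=5.978, n₁=20
x̄₂=51.167, s₂=5.480, n₂=18
s_p² = [19·5.978² + 17·5.480²]/36 = 33.0403
SE = √(s_p²·(1/20+1/18)) = 1.8675
t = (35.450−51.167)/1.8675 = -8.4159
df = 36
p-value (one-sided, H₁ less) = 0.00000
At α=0.01: p < α → reject H₀

reject H₀: yes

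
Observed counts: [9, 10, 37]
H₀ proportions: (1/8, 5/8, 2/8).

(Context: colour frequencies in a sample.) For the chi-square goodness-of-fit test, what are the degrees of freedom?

degrees of freedom = 2

df = k − 1 = 3 − 1 = 2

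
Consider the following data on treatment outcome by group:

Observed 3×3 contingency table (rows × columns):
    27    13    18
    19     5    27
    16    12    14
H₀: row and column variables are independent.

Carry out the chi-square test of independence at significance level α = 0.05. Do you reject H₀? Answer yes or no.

reject H₀: no

Row totals [58, 51, 42], col totals [62, 30, 59], n=151
χ² = (27−23.81)²/23.81 + (13−11.52)²/11.52 + (18−22.66)²/22.66 + (19−20.94)²/20.94 + (5−10.13)²/10.13 + (27−19.93)²/19.93 + (16−17.25)²/17.25 + (12−8.34)²/8.34 + (14−16.41)²/16.41 = 8.9100
df = 4
p-value (upper-tail) = 0.06339
At α=0.05: p ≥ α → fail to reject H₀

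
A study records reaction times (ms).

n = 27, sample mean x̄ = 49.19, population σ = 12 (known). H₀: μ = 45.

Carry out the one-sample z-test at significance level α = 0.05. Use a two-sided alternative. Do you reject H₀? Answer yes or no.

reject H₀: no

SE = σ/√n = 12/√27 = 2.3094
z = (x̄−μ₀)/SE = (49.19−45)/2.3094 = 1.8143
p-value (two-sided) = 0.06963
At α=0.05: p ≥ α → fail to reject H₀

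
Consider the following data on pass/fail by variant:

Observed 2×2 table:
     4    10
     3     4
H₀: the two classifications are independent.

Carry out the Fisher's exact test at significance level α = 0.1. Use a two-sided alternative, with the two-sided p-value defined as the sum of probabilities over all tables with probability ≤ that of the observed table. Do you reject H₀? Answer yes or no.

Margins: r₁=14, r₂=7, c₁=7, c₂=14, n=21
p_obs = C(14,4)·C(7,3)/C(21,7); sum pmf over tables with pmf ≤ p_obs
p-value (two-sided) = 0.63844
At α=0.1: p ≥ α → fail to reject H₀

reject H₀: no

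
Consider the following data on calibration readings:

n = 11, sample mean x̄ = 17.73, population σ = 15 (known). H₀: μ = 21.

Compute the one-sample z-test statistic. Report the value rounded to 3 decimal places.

test statistic = -0.723

SE = σ/√n = 15/√11 = 4.5227
z = (x̄−μ₀)/SE = (17.73−21)/4.5227 = -0.7230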